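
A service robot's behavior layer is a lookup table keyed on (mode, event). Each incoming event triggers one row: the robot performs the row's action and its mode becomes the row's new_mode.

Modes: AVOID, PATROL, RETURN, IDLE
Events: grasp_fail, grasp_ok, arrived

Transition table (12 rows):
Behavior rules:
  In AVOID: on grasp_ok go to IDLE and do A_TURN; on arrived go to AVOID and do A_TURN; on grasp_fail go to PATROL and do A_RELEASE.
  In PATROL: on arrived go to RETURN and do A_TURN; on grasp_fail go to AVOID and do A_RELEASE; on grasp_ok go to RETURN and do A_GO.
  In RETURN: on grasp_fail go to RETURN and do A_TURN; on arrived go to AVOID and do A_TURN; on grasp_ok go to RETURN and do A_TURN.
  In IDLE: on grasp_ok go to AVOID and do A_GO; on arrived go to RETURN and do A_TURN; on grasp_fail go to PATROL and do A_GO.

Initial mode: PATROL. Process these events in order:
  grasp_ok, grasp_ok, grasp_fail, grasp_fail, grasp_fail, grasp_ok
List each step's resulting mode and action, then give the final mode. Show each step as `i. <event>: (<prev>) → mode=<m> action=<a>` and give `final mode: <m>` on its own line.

final mode: RETURN

1. grasp_ok: (PATROL) → mode=RETURN action=A_GO
2. grasp_ok: (RETURN) → mode=RETURN action=A_TURN
3. grasp_fail: (RETURN) → mode=RETURN action=A_TURN
4. grasp_fail: (RETURN) → mode=RETURN action=A_TURN
5. grasp_fail: (RETURN) → mode=RETURN action=A_TURN
6. grasp_ok: (RETURN) → mode=RETURN action=A_TURN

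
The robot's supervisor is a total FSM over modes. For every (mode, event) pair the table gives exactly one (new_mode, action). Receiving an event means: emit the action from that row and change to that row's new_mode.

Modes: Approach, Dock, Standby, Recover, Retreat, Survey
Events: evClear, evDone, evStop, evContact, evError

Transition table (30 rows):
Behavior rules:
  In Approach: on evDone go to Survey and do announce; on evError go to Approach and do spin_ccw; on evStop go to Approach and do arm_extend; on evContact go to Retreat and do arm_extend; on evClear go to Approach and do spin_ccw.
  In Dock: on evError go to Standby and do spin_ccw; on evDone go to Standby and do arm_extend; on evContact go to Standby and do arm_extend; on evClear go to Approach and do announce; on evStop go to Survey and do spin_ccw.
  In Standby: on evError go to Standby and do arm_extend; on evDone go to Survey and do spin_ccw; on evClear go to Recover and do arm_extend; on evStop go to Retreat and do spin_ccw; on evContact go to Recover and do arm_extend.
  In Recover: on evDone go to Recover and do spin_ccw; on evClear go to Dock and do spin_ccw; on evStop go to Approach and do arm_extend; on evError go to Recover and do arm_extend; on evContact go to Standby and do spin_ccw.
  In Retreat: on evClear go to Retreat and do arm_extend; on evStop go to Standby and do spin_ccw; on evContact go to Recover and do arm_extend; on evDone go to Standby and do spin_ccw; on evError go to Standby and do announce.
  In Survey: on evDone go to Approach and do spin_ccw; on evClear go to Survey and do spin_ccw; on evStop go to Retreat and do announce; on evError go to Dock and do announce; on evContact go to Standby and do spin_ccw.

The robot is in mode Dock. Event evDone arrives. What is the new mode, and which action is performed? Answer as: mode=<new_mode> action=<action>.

current mode = Dock; filter table to that mode:
  (Dock, evError) → (Standby, spin_ccw)
  (Dock, evDone) → (Standby, arm_extend)  ← event matches
  (Dock, evContact) → (Standby, arm_extend)
  (Dock, evClear) → (Approach, announce)
  (Dock, evStop) → (Survey, spin_ccw)
event = evDone selects (Standby, arm_extend)

mode=Standby action=arm_extend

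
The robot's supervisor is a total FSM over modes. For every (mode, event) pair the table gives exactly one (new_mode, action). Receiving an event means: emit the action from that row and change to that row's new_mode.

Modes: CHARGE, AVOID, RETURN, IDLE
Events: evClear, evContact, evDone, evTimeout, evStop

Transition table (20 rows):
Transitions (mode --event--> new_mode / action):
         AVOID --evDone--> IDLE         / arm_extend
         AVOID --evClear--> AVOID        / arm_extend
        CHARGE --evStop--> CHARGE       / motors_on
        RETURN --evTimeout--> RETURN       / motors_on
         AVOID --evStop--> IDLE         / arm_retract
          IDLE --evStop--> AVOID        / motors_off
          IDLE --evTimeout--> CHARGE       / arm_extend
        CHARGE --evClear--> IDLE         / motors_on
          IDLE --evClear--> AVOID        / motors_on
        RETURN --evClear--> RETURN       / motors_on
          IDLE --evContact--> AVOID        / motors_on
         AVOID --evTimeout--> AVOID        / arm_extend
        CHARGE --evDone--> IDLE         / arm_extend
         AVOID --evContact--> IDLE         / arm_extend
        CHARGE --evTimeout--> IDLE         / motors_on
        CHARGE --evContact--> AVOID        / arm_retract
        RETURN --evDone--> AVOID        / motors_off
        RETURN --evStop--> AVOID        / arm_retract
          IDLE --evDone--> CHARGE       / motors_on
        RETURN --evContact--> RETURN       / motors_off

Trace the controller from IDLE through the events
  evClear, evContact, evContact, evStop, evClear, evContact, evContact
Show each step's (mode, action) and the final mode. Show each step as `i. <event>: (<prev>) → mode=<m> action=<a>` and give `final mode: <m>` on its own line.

final mode: AVOID

1. evClear: (IDLE) → mode=AVOID action=motors_on
2. evContact: (AVOID) → mode=IDLE action=arm_extend
3. evContact: (IDLE) → mode=AVOID action=motors_on
4. evStop: (AVOID) → mode=IDLE action=arm_retract
5. evClear: (IDLE) → mode=AVOID action=motors_on
6. evContact: (AVOID) → mode=IDLE action=arm_extend
7. evContact: (IDLE) → mode=AVOID action=motors_on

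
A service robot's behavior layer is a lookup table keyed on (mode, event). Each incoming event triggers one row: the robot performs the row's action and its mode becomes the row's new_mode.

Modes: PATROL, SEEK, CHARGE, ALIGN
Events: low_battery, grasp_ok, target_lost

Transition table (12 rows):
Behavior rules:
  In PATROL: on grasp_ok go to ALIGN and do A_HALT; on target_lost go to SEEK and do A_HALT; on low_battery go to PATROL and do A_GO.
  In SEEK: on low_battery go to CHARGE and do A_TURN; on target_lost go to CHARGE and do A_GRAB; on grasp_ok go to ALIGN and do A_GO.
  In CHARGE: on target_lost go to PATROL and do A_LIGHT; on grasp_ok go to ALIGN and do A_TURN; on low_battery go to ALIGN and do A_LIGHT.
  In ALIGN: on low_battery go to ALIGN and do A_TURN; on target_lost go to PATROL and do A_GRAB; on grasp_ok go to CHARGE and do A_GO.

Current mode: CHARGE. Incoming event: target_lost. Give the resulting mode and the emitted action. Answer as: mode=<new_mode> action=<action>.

mode=PATROL action=A_LIGHT

current mode = CHARGE; filter table to that mode:
  (CHARGE, target_lost) → (PATROL, A_LIGHT)  ← event matches
  (CHARGE, grasp_ok) → (ALIGN, A_TURN)
  (CHARGE, low_battery) → (ALIGN, A_LIGHT)
event = target_lost selects (PATROL, A_LIGHT)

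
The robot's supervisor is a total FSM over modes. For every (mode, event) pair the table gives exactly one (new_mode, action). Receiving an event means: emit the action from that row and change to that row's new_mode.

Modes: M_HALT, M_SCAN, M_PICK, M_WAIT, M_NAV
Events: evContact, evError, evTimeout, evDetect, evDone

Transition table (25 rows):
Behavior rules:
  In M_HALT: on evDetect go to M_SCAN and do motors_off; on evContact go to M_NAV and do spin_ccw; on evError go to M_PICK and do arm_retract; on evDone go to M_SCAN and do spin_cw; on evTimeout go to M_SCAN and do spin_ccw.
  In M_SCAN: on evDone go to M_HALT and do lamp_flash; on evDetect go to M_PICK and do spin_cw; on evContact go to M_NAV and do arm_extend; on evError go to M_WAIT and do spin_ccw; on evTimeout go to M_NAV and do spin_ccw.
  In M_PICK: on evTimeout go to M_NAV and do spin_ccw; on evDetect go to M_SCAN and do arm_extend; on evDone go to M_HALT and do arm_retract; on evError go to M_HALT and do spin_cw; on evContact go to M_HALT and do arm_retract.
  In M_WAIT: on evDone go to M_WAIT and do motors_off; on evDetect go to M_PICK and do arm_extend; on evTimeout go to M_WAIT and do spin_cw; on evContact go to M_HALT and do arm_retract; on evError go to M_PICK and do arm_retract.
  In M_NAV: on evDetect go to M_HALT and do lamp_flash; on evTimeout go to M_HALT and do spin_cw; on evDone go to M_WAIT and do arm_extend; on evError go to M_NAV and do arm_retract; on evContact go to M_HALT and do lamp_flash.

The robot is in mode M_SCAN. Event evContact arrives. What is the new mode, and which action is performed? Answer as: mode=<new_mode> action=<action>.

mode=M_NAV action=arm_extend

current mode = M_SCAN; filter table to that mode:
  (M_SCAN, evDone) → (M_HALT, lamp_flash)
  (M_SCAN, evDetect) → (M_PICK, spin_cw)
  (M_SCAN, evContact) → (M_NAV, arm_extend)  ← event matches
  (M_SCAN, evError) → (M_WAIT, spin_ccw)
  (M_SCAN, evTimeout) → (M_NAV, spin_ccw)
event = evContact selects (M_NAV, arm_extend)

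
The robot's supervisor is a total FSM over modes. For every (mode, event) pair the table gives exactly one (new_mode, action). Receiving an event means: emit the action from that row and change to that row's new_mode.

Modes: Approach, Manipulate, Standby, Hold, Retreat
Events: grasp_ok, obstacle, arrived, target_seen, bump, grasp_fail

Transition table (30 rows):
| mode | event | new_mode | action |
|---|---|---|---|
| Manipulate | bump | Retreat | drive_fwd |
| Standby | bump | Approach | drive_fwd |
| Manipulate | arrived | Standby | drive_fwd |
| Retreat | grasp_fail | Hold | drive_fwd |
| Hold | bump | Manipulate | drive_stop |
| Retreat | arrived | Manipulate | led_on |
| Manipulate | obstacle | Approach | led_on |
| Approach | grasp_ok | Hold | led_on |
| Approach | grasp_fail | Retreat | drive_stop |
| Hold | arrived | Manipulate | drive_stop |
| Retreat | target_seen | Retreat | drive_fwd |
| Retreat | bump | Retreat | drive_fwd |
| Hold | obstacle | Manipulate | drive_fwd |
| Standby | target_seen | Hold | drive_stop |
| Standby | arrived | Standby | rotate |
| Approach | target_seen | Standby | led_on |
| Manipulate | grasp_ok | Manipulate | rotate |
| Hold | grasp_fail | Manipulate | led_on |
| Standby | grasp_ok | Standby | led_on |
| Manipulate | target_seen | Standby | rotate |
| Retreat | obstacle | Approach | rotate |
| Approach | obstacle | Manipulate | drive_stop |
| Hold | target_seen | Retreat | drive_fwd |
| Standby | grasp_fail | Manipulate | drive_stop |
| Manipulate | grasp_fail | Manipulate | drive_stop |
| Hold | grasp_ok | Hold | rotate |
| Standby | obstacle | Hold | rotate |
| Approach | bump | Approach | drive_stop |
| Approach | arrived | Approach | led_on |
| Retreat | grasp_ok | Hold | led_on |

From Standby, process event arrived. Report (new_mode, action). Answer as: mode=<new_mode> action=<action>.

mode=Standby action=rotate

current mode = Standby; filter table to that mode:
  (Standby, bump) → (Approach, drive_fwd)
  (Standby, target_seen) → (Hold, drive_stop)
  (Standby, arrived) → (Standby, rotate)  ← event matches
  (Standby, grasp_ok) → (Standby, led_on)
  (Standby, grasp_fail) → (Manipulate, drive_stop)
  (Standby, obstacle) → (Hold, rotate)
event = arrived selects (Standby, rotate)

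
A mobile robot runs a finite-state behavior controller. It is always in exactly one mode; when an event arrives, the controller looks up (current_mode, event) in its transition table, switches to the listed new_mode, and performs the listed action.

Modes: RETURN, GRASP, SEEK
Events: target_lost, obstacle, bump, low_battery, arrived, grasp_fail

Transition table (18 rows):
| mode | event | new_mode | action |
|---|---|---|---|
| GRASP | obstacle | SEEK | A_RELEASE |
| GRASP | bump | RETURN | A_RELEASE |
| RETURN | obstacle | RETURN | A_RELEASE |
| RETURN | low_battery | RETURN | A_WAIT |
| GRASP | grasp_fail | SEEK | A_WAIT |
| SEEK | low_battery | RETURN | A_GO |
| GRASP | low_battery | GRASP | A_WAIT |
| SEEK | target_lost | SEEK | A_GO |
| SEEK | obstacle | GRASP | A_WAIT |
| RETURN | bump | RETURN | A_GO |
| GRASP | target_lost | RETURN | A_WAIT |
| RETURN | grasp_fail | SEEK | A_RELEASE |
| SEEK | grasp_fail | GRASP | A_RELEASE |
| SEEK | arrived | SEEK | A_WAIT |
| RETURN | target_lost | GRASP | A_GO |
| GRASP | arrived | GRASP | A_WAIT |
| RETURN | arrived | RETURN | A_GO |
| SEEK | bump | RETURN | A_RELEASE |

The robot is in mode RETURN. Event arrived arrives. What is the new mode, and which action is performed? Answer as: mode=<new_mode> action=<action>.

current mode = RETURN; filter table to that mode:
  (RETURN, obstacle) → (RETURN, A_RELEASE)
  (RETURN, low_battery) → (RETURN, A_WAIT)
  (RETURN, bump) → (RETURN, A_GO)
  (RETURN, grasp_fail) → (SEEK, A_RELEASE)
  (RETURN, target_lost) → (GRASP, A_GO)
  (RETURN, arrived) → (RETURN, A_GO)  ← event matches
event = arrived selects (RETURN, A_GO)

mode=RETURN action=A_GO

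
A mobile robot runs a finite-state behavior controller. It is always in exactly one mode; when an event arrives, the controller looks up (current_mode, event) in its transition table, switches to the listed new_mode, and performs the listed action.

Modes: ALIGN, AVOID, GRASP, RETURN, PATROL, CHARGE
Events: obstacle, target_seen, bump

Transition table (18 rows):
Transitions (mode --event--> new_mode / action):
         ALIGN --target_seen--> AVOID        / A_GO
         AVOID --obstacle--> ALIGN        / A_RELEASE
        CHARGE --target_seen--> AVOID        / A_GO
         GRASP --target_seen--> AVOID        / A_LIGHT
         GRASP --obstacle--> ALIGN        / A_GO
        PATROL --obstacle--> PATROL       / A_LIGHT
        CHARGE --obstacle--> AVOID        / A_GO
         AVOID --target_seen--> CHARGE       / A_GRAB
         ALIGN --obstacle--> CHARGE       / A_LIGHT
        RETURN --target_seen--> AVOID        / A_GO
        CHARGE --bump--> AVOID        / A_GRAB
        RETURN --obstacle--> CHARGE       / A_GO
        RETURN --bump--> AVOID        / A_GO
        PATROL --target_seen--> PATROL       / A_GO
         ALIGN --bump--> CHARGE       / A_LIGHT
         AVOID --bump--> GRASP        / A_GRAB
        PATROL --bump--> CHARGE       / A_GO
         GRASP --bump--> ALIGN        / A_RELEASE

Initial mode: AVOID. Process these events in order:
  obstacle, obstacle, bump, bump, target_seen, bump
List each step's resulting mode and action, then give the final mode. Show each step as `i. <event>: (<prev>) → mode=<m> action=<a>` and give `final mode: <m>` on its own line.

1. obstacle: (AVOID) → mode=ALIGN action=A_RELEASE
2. obstacle: (ALIGN) → mode=CHARGE action=A_LIGHT
3. bump: (CHARGE) → mode=AVOID action=A_GRAB
4. bump: (AVOID) → mode=GRASP action=A_GRAB
5. target_seen: (GRASP) → mode=AVOID action=A_LIGHT
6. bump: (AVOID) → mode=GRASP action=A_GRAB

final mode: GRASP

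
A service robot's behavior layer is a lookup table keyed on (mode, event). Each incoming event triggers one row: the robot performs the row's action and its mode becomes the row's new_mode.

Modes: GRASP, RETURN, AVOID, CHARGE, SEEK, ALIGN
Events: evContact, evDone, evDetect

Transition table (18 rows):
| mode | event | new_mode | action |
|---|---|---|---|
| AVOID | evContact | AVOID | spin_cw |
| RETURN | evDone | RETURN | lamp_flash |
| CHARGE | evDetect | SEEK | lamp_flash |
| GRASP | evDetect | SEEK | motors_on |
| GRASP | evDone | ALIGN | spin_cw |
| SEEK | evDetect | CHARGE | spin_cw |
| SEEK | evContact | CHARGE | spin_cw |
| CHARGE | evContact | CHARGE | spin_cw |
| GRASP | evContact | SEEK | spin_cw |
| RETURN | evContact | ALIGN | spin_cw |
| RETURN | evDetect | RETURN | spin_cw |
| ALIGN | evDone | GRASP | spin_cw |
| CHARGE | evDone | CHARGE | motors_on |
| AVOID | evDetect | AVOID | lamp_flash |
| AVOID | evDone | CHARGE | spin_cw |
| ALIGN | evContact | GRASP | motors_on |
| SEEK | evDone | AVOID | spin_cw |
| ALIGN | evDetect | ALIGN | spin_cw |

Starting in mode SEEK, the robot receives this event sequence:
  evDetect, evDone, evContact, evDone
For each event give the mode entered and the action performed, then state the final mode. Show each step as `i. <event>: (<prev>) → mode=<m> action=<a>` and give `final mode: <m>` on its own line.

final mode: CHARGE

1. evDetect: (SEEK) → mode=CHARGE action=spin_cw
2. evDone: (CHARGE) → mode=CHARGE action=motors_on
3. evContact: (CHARGE) → mode=CHARGE action=spin_cw
4. evDone: (CHARGE) → mode=CHARGE action=motors_on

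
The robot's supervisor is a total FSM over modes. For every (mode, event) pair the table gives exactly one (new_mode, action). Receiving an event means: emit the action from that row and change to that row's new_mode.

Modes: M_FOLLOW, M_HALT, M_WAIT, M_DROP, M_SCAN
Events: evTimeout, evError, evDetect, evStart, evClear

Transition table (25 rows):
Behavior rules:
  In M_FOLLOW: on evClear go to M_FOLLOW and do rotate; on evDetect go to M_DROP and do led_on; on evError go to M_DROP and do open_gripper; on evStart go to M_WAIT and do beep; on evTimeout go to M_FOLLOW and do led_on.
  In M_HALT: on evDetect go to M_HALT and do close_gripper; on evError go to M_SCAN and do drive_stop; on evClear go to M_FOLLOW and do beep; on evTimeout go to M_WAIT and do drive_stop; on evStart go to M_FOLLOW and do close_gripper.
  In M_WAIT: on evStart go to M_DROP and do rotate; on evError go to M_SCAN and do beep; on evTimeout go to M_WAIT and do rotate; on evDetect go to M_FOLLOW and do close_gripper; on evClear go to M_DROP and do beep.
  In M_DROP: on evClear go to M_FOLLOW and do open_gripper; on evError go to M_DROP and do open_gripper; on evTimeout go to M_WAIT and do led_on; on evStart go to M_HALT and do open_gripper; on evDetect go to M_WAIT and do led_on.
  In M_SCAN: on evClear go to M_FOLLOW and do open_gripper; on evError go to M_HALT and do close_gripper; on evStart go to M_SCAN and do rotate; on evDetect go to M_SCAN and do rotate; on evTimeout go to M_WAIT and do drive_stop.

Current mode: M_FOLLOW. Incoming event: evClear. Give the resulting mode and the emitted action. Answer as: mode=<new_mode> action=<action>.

current mode = M_FOLLOW; filter table to that mode:
  (M_FOLLOW, evClear) → (M_FOLLOW, rotate)  ← event matches
  (M_FOLLOW, evDetect) → (M_DROP, led_on)
  (M_FOLLOW, evError) → (M_DROP, open_gripper)
  (M_FOLLOW, evStart) → (M_WAIT, beep)
  (M_FOLLOW, evTimeout) → (M_FOLLOW, led_on)
event = evClear selects (M_FOLLOW, rotate)

mode=M_FOLLOW action=rotate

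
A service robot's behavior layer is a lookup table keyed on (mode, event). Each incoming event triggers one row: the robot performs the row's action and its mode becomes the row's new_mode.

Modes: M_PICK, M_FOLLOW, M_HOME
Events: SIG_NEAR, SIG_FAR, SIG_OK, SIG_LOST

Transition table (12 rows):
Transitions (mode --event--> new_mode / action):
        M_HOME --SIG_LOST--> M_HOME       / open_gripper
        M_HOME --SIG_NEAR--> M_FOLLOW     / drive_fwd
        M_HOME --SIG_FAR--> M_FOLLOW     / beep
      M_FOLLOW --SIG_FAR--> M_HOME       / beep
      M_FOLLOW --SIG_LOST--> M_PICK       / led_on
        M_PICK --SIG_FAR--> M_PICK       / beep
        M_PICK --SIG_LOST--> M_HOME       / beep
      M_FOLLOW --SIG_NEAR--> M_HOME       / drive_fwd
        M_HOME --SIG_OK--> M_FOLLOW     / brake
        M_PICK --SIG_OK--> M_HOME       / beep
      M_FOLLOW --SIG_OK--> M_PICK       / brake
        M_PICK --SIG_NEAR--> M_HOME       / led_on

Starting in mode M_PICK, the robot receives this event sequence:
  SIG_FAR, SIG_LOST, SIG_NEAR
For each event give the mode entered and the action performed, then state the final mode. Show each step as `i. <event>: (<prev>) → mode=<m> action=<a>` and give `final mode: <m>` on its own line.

final mode: M_FOLLOW

1. SIG_FAR: (M_PICK) → mode=M_PICK action=beep
2. SIG_LOST: (M_PICK) → mode=M_HOME action=beep
3. SIG_NEAR: (M_HOME) → mode=M_FOLLOW action=drive_fwd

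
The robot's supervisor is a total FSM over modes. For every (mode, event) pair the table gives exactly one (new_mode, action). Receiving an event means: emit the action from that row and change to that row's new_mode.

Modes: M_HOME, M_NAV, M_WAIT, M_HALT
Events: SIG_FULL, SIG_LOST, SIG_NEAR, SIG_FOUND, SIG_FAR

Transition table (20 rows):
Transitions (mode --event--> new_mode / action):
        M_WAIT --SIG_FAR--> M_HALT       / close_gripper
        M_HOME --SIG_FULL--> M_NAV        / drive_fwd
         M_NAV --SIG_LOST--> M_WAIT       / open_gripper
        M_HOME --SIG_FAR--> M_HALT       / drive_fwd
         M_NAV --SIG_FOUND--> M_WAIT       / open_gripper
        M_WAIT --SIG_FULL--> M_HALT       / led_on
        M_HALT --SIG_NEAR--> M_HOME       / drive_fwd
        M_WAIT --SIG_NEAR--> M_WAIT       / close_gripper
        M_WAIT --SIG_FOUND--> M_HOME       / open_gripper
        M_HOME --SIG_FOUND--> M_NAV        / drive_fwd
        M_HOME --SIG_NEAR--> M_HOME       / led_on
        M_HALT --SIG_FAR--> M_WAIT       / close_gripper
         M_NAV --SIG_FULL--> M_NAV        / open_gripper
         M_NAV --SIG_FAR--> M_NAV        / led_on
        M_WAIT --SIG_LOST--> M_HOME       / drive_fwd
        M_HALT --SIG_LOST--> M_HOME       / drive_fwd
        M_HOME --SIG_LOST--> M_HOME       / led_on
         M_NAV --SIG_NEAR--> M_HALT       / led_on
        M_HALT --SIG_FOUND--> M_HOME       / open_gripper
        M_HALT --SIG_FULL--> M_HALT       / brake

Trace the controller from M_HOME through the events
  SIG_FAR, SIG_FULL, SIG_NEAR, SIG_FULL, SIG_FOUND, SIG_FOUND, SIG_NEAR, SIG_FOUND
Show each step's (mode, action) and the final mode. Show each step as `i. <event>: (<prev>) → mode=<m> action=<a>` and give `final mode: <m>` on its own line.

final mode: M_NAV

1. SIG_FAR: (M_HOME) → mode=M_HALT action=drive_fwd
2. SIG_FULL: (M_HALT) → mode=M_HALT action=brake
3. SIG_NEAR: (M_HALT) → mode=M_HOME action=drive_fwd
4. SIG_FULL: (M_HOME) → mode=M_NAV action=drive_fwd
5. SIG_FOUND: (M_NAV) → mode=M_WAIT action=open_gripper
6. SIG_FOUND: (M_WAIT) → mode=M_HOME action=open_gripper
7. SIG_NEAR: (M_HOME) → mode=M_HOME action=led_on
8. SIG_FOUND: (M_HOME) → mode=M_NAV action=drive_fwd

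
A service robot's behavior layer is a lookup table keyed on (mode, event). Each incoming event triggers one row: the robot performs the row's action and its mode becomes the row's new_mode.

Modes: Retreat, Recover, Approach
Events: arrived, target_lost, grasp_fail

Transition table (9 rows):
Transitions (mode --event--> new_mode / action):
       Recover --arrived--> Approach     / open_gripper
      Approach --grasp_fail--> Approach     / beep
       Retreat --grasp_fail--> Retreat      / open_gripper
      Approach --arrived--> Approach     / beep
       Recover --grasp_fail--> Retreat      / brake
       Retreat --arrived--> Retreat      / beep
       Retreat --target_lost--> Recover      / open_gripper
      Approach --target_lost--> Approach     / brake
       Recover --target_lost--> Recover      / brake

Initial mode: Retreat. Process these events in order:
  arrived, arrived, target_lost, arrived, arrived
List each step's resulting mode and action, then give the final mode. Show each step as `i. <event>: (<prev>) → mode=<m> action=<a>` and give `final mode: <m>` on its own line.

final mode: Approach

1. arrived: (Retreat) → mode=Retreat action=beep
2. arrived: (Retreat) → mode=Retreat action=beep
3. target_lost: (Retreat) → mode=Recover action=open_gripper
4. arrived: (Recover) → mode=Approach action=open_gripper
5. arrived: (Approach) → mode=Approach action=beep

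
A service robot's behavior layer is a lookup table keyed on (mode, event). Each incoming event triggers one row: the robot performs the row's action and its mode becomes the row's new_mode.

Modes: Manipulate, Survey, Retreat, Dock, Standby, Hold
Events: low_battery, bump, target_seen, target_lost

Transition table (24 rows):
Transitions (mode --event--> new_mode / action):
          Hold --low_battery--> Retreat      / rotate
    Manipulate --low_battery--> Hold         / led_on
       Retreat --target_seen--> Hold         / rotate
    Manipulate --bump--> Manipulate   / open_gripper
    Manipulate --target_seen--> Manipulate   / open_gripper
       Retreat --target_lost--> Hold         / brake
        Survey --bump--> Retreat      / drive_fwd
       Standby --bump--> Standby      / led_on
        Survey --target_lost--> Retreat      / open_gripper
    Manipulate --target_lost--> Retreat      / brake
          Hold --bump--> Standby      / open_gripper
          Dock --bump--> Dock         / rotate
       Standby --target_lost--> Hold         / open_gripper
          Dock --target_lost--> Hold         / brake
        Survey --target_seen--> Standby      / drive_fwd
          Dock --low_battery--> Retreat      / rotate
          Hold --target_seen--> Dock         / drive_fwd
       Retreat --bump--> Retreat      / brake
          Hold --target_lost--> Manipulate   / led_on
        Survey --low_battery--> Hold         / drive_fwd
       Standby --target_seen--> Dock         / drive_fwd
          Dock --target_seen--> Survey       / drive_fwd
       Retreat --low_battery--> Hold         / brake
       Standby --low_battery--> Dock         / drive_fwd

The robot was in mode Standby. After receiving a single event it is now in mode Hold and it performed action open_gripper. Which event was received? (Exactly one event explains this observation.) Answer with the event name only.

try low_battery: (Standby, low_battery) → (Dock, drive_fwd)
try bump: (Standby, bump) → (Standby, led_on)
try target_seen: (Standby, target_seen) → (Dock, drive_fwd)
try target_lost: (Standby, target_lost) → (Hold, open_gripper)  ← matches

target_lost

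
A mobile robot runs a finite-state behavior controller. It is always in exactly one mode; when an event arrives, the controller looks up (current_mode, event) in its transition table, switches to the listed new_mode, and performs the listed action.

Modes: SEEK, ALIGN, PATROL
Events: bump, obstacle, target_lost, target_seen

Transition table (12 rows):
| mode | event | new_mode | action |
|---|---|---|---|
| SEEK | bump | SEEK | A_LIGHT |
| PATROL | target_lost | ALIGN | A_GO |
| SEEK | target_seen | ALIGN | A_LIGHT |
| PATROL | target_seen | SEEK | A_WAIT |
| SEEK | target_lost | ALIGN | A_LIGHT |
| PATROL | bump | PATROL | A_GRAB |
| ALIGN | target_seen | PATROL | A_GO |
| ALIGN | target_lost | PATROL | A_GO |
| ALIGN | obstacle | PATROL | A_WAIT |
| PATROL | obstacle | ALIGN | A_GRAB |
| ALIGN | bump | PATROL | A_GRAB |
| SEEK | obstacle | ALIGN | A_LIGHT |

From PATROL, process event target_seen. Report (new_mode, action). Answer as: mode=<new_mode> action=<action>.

current mode = PATROL; filter table to that mode:
  (PATROL, target_lost) → (ALIGN, A_GO)
  (PATROL, target_seen) → (SEEK, A_WAIT)  ← event matches
  (PATROL, bump) → (PATROL, A_GRAB)
  (PATROL, obstacle) → (ALIGN, A_GRAB)
event = target_seen selects (SEEK, A_WAIT)

mode=SEEK action=A_WAIT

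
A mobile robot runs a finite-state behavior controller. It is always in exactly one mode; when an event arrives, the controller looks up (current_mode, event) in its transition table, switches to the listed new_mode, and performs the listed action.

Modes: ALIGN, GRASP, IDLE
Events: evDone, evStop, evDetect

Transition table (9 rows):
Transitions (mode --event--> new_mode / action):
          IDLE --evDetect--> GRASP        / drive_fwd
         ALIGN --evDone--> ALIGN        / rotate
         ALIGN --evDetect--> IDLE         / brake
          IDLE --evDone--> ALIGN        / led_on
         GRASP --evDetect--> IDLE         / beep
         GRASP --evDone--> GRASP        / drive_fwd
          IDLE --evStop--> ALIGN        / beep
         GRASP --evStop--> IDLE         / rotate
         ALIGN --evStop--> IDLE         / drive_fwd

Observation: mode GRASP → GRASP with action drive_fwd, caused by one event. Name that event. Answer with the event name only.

try evDone: (GRASP, evDone) → (GRASP, drive_fwd)  ← matches
try evStop: (GRASP, evStop) → (IDLE, rotate)
try evDetect: (GRASP, evDetect) → (IDLE, beep)

evDone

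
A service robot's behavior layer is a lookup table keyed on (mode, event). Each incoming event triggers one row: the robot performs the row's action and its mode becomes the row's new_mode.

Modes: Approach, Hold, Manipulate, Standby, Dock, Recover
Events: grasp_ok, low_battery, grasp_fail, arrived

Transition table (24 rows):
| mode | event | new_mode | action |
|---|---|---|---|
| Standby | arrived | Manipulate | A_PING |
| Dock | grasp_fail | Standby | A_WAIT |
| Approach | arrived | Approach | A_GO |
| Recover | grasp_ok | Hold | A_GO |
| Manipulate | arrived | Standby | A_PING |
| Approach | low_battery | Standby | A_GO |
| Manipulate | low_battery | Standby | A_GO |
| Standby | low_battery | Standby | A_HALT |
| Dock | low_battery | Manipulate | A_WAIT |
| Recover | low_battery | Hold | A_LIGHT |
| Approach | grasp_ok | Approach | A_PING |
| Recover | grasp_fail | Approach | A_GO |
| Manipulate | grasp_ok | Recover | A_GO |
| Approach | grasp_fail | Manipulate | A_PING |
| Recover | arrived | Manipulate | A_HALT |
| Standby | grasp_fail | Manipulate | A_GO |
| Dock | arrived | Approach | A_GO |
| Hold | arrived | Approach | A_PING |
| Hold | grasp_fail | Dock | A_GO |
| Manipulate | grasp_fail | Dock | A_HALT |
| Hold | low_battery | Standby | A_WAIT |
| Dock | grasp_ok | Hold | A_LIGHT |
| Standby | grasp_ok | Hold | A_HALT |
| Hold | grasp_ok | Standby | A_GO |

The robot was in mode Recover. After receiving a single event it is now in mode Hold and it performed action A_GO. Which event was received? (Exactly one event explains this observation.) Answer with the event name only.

grasp_ok

try grasp_ok: (Recover, grasp_ok) → (Hold, A_GO)  ← matches
try low_battery: (Recover, low_battery) → (Hold, A_LIGHT)
try grasp_fail: (Recover, grasp_fail) → (Approach, A_GO)
try arrived: (Recover, arrived) → (Manipulate, A_HALT)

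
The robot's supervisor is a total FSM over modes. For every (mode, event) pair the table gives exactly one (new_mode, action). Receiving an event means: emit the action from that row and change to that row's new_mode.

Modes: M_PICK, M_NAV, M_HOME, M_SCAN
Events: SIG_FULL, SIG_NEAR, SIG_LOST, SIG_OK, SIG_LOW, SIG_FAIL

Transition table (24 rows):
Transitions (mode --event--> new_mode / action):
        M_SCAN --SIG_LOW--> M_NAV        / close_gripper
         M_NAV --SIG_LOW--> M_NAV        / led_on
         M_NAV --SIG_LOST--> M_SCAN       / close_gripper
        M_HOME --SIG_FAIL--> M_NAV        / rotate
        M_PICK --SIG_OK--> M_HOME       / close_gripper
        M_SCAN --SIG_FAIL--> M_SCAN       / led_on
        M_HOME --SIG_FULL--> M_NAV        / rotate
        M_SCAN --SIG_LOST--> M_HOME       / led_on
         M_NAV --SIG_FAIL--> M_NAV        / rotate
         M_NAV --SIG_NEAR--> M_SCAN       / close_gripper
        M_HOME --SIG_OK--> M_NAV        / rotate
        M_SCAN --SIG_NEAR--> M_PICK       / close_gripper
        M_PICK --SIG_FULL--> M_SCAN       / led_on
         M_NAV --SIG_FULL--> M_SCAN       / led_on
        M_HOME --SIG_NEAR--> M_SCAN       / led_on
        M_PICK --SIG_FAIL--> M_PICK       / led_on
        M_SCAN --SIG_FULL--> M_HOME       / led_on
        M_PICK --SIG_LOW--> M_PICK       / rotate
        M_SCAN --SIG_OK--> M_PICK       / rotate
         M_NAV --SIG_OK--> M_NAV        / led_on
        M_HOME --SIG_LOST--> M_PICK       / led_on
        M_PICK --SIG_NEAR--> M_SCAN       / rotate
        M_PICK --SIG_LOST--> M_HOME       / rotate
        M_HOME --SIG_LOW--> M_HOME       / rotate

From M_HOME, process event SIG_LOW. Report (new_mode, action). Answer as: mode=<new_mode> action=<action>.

current mode = M_HOME; filter table to that mode:
  (M_HOME, SIG_FAIL) → (M_NAV, rotate)
  (M_HOME, SIG_FULL) → (M_NAV, rotate)
  (M_HOME, SIG_OK) → (M_NAV, rotate)
  (M_HOME, SIG_NEAR) → (M_SCAN, led_on)
  (M_HOME, SIG_LOST) → (M_PICK, led_on)
  (M_HOME, SIG_LOW) → (M_HOME, rotate)  ← event matches
event = SIG_LOW selects (M_HOME, rotate)

mode=M_HOME action=rotate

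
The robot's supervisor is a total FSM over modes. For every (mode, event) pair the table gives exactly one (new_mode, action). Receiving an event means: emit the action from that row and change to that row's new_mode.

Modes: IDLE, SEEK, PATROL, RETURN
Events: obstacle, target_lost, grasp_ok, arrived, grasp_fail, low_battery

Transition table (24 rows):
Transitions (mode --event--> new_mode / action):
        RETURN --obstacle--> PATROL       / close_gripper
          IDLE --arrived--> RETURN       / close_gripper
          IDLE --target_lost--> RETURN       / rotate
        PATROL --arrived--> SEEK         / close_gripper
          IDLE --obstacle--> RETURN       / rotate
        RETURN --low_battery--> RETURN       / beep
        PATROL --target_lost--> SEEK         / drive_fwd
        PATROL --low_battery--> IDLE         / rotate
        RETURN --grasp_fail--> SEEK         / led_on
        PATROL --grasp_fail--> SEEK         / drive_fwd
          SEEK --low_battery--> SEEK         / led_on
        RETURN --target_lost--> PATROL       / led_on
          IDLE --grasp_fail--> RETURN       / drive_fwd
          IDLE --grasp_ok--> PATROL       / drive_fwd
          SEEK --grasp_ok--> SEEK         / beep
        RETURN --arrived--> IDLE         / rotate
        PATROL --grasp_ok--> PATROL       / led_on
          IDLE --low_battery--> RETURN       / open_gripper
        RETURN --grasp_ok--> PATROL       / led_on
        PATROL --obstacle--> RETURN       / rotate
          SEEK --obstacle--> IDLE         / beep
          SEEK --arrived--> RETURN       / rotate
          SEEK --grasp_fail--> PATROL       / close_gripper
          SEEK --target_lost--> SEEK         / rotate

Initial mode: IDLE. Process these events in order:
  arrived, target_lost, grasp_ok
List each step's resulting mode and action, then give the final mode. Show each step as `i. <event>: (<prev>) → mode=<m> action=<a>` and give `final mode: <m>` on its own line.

final mode: PATROL

1. arrived: (IDLE) → mode=RETURN action=close_gripper
2. target_lost: (RETURN) → mode=PATROL action=led_on
3. grasp_ok: (PATROL) → mode=PATROL action=led_on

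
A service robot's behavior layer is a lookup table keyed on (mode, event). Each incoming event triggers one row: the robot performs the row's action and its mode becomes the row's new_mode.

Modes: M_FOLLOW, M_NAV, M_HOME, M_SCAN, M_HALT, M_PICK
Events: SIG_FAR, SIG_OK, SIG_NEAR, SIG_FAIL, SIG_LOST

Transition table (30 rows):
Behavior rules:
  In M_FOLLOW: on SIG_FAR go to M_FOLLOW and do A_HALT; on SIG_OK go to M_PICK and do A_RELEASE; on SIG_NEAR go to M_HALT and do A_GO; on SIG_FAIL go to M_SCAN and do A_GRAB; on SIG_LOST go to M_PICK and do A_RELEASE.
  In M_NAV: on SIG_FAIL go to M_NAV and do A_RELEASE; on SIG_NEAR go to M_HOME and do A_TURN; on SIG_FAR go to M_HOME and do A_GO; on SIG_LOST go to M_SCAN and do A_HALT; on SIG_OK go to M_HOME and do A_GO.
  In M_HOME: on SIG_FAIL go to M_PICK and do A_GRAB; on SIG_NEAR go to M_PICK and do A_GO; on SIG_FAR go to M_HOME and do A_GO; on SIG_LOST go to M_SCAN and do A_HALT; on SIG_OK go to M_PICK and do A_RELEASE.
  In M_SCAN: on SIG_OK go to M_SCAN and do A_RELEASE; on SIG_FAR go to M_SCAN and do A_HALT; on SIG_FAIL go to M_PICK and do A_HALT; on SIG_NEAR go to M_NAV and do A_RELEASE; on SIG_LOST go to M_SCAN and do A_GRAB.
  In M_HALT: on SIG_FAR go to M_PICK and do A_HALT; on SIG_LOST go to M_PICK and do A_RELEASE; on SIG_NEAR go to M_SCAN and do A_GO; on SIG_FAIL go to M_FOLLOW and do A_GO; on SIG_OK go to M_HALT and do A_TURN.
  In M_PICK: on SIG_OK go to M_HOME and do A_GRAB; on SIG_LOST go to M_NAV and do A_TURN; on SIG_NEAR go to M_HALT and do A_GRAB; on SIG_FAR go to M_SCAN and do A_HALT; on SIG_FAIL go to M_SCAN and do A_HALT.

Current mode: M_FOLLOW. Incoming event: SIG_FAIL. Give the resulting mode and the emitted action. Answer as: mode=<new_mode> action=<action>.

mode=M_SCAN action=A_GRAB

current mode = M_FOLLOW; filter table to that mode:
  (M_FOLLOW, SIG_FAR) → (M_FOLLOW, A_HALT)
  (M_FOLLOW, SIG_OK) → (M_PICK, A_RELEASE)
  (M_FOLLOW, SIG_NEAR) → (M_HALT, A_GO)
  (M_FOLLOW, SIG_FAIL) → (M_SCAN, A_GRAB)  ← event matches
  (M_FOLLOW, SIG_LOST) → (M_PICK, A_RELEASE)
event = SIG_FAIL selects (M_SCAN, A_GRAB)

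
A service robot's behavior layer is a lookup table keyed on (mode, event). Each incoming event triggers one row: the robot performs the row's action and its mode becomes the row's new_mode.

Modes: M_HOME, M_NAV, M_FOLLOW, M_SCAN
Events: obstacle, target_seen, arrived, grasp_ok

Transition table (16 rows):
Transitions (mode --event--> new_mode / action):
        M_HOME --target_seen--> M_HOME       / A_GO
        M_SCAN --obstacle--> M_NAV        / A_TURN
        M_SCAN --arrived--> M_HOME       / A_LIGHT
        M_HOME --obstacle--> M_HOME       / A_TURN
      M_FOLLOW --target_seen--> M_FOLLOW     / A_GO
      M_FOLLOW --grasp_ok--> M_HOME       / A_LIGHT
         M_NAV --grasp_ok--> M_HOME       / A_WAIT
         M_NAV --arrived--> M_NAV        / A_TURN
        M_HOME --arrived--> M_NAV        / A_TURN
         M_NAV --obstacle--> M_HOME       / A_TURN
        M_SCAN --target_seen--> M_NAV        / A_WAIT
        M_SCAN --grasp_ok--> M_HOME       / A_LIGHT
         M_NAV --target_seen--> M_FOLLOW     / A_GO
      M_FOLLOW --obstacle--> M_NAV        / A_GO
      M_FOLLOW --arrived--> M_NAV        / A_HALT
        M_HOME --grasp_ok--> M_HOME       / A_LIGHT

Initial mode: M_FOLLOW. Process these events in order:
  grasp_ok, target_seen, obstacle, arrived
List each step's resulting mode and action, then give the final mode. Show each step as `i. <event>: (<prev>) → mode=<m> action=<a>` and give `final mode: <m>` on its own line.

1. grasp_ok: (M_FOLLOW) → mode=M_HOME action=A_LIGHT
2. target_seen: (M_HOME) → mode=M_HOME action=A_GO
3. obstacle: (M_HOME) → mode=M_HOME action=A_TURN
4. arrived: (M_HOME) → mode=M_NAV action=A_TURN

final mode: M_NAV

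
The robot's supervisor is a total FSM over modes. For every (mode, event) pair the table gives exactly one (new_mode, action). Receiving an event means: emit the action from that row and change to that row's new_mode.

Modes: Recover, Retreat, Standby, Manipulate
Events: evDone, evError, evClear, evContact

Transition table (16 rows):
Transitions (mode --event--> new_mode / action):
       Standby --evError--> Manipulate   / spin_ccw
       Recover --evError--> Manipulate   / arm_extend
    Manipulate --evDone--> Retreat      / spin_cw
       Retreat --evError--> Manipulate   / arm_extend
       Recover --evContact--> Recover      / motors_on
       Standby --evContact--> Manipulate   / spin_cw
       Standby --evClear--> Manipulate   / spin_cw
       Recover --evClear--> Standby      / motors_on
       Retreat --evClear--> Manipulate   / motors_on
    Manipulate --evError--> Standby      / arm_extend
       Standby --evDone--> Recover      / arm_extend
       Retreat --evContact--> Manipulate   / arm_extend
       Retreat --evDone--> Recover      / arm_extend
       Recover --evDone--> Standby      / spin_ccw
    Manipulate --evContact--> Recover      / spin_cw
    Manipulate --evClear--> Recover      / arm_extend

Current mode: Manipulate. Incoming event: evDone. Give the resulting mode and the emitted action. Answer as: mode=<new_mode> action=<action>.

current mode = Manipulate; filter table to that mode:
  (Manipulate, evDone) → (Retreat, spin_cw)  ← event matches
  (Manipulate, evError) → (Standby, arm_extend)
  (Manipulate, evContact) → (Recover, spin_cw)
  (Manipulate, evClear) → (Recover, arm_extend)
event = evDone selects (Retreat, spin_cw)

mode=Retreat action=spin_cw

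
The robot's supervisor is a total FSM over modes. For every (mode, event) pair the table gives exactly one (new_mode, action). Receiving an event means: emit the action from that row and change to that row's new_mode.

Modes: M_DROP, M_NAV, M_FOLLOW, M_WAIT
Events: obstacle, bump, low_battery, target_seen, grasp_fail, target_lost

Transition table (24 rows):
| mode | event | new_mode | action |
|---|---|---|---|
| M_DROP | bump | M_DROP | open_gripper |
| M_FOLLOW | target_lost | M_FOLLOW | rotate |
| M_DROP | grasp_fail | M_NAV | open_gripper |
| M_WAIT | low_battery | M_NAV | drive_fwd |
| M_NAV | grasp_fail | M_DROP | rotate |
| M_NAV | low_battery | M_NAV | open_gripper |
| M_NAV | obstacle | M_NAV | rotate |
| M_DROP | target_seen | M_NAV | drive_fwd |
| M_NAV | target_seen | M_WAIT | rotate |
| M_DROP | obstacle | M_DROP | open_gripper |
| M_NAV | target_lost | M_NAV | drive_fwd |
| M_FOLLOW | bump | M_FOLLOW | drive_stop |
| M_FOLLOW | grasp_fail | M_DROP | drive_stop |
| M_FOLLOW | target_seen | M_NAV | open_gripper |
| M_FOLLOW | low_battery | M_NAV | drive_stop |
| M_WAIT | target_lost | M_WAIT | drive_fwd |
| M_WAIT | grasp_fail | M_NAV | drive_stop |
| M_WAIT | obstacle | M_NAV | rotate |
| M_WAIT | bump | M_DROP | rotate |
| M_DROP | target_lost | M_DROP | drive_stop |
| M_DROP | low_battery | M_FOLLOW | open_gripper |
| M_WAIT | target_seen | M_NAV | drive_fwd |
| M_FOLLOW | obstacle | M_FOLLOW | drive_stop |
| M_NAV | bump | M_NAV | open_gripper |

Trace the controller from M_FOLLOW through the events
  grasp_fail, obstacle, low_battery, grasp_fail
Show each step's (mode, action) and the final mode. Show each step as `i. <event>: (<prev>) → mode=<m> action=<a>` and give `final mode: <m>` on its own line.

1. grasp_fail: (M_FOLLOW) → mode=M_DROP action=drive_stop
2. obstacle: (M_DROP) → mode=M_DROP action=open_gripper
3. low_battery: (M_DROP) → mode=M_FOLLOW action=open_gripper
4. grasp_fail: (M_FOLLOW) → mode=M_DROP action=drive_stop

final mode: M_DROP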